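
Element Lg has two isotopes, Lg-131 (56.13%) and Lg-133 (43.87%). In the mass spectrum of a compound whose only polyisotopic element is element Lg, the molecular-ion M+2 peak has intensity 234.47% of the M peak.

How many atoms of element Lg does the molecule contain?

With n Lg atoms, P(M+2)/P(M) = C(n,1)·p^(n−1)q / p^n = n·q/p = n · 0.4387/0.5613.
n = 2.3447 × 0.5613/0.4387 = 3.00 ≈ 3

3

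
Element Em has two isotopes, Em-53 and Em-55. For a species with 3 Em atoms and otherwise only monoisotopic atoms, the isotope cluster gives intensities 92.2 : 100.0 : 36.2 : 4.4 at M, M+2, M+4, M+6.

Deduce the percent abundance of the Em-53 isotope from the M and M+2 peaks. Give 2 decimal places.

73.45%

If p is the fraction of Em that is Em-53, then I(M+2)/I(M) = [C(3,1)·p^2·(1−p)] / p^3 = 3·(1−p)/p = 100.0/92.2 = 1.0846
(1−p)/p = 1.0846/3 = 0.3615  ⇒  p = 1/(1 + 0.3615) = 0.7345
Em-53: 73.45%, Em-55: 26.55%.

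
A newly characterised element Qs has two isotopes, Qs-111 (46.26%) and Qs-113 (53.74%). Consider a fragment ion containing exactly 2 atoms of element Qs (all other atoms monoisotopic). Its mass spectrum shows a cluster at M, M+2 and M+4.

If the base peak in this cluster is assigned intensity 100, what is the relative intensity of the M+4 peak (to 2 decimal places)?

Term probabilities: M 0.2140, M+2 0.4972, M+4 0.2888. Base peak = M+2.
P(M+2) = C(2,1) × 0.4626^1 × 0.5374^1 = 2 × 0.4626 × 0.5374 = 0.497202 (base)
P(M+4) = C(2,2) × 0.4626^0 × 0.5374^2 = 1 × 1.0000 × 0.28879876 = 0.288799
Relative intensity = 0.288799 / 0.497202 × 100 = 58.08

58.08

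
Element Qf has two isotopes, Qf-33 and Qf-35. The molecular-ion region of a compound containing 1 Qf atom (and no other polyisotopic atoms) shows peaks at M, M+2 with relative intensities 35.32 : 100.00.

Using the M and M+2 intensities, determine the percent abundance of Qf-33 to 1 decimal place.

26.1%

If p is the fraction of Qf that is Qf-33, then I(M+2)/I(M) = [C(1,1)·p^0·(1−p)] / p^1 = 1·(1−p)/p = 100.00/35.32 = 2.8313
(1−p)/p = 2.8313/1 = 2.8313  ⇒  p = 1/(1 + 2.8313) = 0.2610
Qf-33: 26.1%, Qf-35: 73.9%.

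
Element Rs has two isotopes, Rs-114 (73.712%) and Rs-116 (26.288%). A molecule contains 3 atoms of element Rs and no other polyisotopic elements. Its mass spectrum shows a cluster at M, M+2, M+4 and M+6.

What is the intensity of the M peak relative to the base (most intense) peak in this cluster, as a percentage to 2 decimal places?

93.47%

Binomial terms of (0.73712 + 0.26288)^3: M 0.4005, M+2 0.4285, M+4 0.1528, M+6 0.0182 → M+2 is the base peak.
P(M+2) = C(3,1) × 0.73712^2 × 0.26288^1 = 3 × 0.54334589 × 0.26288 = 0.428504 (base)
P(M) = C(3,0) × 0.73712^3 × 0.26288^0 = 1 × 0.40051113 × 1.0000 = 0.400511
Relative intensity = 0.400511 / 0.428504 × 100 = 93.47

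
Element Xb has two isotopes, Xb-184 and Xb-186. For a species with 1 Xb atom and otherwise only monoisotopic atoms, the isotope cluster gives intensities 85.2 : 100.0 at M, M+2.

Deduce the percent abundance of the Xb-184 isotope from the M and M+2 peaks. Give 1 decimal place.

Write p for the Xb-184 fraction. I(M+2)/I(M) = [C(1,1)·p^0·(1−p)] / p^1 = 1·(1−p)/p = 100.0/85.2 = 1.1737
(1−p)/p = 1.1737/1 = 1.1737  ⇒  p = 1/(1 + 1.1737) = 0.4600
Xb-184: 46.0%, Xb-186: 54.0%.

46.0%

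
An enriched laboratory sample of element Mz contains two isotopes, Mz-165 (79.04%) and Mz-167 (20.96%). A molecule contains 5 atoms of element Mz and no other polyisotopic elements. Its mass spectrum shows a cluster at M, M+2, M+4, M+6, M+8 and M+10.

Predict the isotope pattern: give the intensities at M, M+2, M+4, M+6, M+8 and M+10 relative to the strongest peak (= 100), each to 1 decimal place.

75.4 : 100.0 : 53.0 : 14.1 : 1.9 : 0.1

Expanding (0.7904 + 0.2096)^5:
P(M) = 0.7904^5 = 0.308485
P(M+2) = 5 × 0.7904^4 × 0.2096^1 = 0.409024
P(M+4) = 10 × 0.7904^3 × 0.2096^2 = 0.216932
P(M+6) = 10 × 0.7904^2 × 0.2096^3 = 0.057526
P(M+8) = 5 × 0.7904^1 × 0.2096^4 = 0.007627
P(M+10) = 0.2096^5 = 0.000405
The M+2 peak is largest (0.409024); scaling to 100 gives 75.4 : 100.0 : 53.0 : 14.1 : 1.9 : 0.1.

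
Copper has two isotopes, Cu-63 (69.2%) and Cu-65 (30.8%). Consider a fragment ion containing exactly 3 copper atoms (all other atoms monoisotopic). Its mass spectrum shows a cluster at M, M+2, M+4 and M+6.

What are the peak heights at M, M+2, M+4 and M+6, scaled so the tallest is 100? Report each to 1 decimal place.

The 3 Cu atoms are independent, so intensities follow the terms of (0.692 + 0.308)^3.
P(M) = 0.692^3 = 0.331374
P(M+2) = 3 × 0.692^2 × 0.308^1 = 0.442470
P(M+4) = 3 × 0.692^1 × 0.308^2 = 0.196938
P(M+6) = 0.308^3 = 0.029218
The M+2 peak is largest (0.442470); scaling to 100 gives 74.9 : 100.0 : 44.5 : 6.6.

74.9 : 100.0 : 44.5 : 6.6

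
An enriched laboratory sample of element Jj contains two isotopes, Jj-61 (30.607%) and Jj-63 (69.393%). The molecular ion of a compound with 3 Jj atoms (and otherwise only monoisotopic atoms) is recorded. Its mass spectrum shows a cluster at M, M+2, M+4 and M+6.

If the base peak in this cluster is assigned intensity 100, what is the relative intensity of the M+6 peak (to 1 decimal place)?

75.6

(0.30607 + 0.69393)^3 gives M 0.0287, M+2 0.1950, M+4 0.4422, M+6 0.3342; the largest is M+4.
P(M+4) = C(3,2) × 0.30607^1 × 0.69393^2 = 3 × 0.30607 × 0.48153884 = 0.442154 (base)
P(M+6) = C(3,3) × 0.30607^0 × 0.69393^3 = 1 × 1.0000 × 0.33415425 = 0.334154
Relative intensity = 0.334154 / 0.442154 × 100 = 75.6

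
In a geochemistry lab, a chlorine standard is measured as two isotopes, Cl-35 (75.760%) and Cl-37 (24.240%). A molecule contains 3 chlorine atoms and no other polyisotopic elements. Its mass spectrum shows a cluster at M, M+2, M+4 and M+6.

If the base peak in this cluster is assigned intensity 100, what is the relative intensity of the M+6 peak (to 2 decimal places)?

3.28

Binomial terms of (0.75760 + 0.24240)^3: M 0.4348, M+2 0.4174, M+4 0.1335, M+6 0.0142 → M is the base peak.
P(M) = C(3,0) × 0.75760^3 × 0.24240^0 = 1 × 0.4348304 × 1.0000 = 0.434830 (base)
P(M+6) = C(3,3) × 0.75760^0 × 0.24240^3 = 1 × 1.0000 × 0.01424288 = 0.014243
Relative intensity = 0.014243 / 0.434830 × 100 = 3.28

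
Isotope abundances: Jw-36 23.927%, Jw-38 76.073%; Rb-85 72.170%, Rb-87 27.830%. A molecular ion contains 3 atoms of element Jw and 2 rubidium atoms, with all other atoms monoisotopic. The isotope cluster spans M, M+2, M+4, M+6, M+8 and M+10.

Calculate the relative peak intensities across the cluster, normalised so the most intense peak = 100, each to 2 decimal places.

Element Jw pattern (n=3): 0.01369824 : 0.13065568 : 0.41540392 : 0.44024216
Rubidium pattern (n=2): 0.52085089 : 0.40169822 : 0.07745089
Convolve the two distributions (both contribute in 2-u steps):
  M: 0.01369824×0.52085089 = 0.007135
  M+2: 0.01369824×0.40169822 + 0.13065568×0.52085089 = 0.073555
  M+4: 0.01369824×0.07745089 + 0.13065568×0.40169822 + 0.41540392×0.52085089 = 0.269909
  M+6: 0.13065568×0.07745089 + 0.41540392×0.40169822 + 0.44024216×0.52085089 = 0.406287
  M+8: 0.41540392×0.07745089 + 0.44024216×0.40169822 = 0.209018
  M+10: 0.44024216×0.07745089 = 0.034097
Scale to base peak (0.406287) = 100: 1.76 : 18.10 : 66.43 : 100.00 : 51.45 : 8.39

1.76 : 18.10 : 66.43 : 100.00 : 51.45 : 8.39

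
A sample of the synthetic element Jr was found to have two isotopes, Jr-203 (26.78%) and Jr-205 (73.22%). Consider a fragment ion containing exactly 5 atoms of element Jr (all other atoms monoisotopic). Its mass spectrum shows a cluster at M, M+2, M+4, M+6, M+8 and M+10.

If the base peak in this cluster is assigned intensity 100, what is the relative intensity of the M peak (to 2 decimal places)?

Binomial terms of (0.2678 + 0.7322)^5: M 0.0014, M+2 0.0188, M+4 0.1030, M+6 0.2815, M+8 0.3849, M+10 0.2104 → M+8 is the base peak.
P(M+8) = C(5,4) × 0.2678^1 × 0.7322^4 = 5 × 0.2678 × 0.28742127 = 0.384857 (base)
P(M) = C(5,0) × 0.2678^5 × 0.7322^0 = 1 × 0.00137738 × 1.0000 = 0.001377
Relative intensity = 0.001377 / 0.384857 × 100 = 0.36

0.36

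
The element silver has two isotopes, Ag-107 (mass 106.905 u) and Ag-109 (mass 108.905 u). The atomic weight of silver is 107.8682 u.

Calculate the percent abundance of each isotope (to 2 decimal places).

Ag-107: 51.84%, Ag-109: 48.16%

With x = fraction of Ag-107 (so Ag-109 is 1 − x):
106.905·x + 108.905·(1 − x) = 107.8682
(106.905 − 108.905)·x = 107.8682 − 108.905
x = -1.0368 / -2.000 = 0.51840 → 51.84% Ag-107, 48.16% Ag-109.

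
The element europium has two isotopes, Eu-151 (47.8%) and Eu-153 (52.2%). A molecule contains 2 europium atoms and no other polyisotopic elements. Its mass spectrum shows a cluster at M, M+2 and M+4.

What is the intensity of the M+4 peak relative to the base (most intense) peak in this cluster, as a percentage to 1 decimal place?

54.6%

(0.478 + 0.522)^2 gives M 0.2285, M+2 0.4990, M+4 0.2725; the largest is M+2.
P(M+2) = C(2,1) × 0.478^1 × 0.522^1 = 2 × 0.4780 × 0.5220 = 0.499032 (base)
P(M+4) = C(2,2) × 0.478^0 × 0.522^2 = 1 × 1.0000 × 0.272484 = 0.272484
Relative intensity = 0.272484 / 0.499032 × 100 = 54.6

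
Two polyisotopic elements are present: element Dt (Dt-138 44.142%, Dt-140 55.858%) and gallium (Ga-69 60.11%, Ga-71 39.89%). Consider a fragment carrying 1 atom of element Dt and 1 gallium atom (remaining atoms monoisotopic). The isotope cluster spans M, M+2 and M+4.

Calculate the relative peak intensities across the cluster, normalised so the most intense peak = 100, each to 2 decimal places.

Element Dt pattern (n=1): 0.44142 : 0.55858
Gallium pattern (n=1): 0.6011 : 0.3989
Convolve the two distributions (both contribute in 2-u steps):
  M: 0.44142×0.6011 = 0.265338
  M+2: 0.44142×0.3989 + 0.55858×0.6011 = 0.511845
  M+4: 0.55858×0.3989 = 0.222818
Scale to base peak (0.511845) = 100: 51.84 : 100.00 : 43.53

51.84 : 100.00 : 43.53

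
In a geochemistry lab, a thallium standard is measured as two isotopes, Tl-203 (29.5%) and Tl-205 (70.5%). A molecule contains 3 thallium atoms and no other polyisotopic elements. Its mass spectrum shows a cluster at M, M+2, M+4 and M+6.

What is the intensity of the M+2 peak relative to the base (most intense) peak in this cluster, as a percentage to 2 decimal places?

Binomial terms of (0.295 + 0.705)^3: M 0.0257, M+2 0.1841, M+4 0.4399, M+6 0.3504 → M+4 is the base peak.
P(M+4) = C(3,2) × 0.295^1 × 0.705^2 = 3 × 0.2950 × 0.497025 = 0.439867 (base)
P(M+2) = C(3,1) × 0.295^2 × 0.705^1 = 3 × 0.087025 × 0.7050 = 0.184058
Relative intensity = 0.184058 / 0.439867 × 100 = 41.84

41.84%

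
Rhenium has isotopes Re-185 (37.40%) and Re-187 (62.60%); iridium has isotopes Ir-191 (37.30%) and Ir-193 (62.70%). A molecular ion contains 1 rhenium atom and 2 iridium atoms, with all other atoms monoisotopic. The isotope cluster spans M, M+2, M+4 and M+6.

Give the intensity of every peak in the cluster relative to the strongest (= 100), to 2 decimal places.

11.83 : 59.57 : 100.00 : 55.95

Rhenium pattern (n=1): 0.3740 : 0.6260
Iridium pattern (n=2): 0.139129 : 0.467742 : 0.393129
Convolve the two distributions (both contribute in 2-u steps):
  M: 0.3740×0.139129 = 0.052034
  M+2: 0.3740×0.467742 + 0.6260×0.139129 = 0.262030
  M+4: 0.3740×0.393129 + 0.6260×0.467742 = 0.439837
  M+6: 0.6260×0.393129 = 0.246099
Scale to base peak (0.439837) = 100: 11.83 : 59.57 : 100.00 : 55.95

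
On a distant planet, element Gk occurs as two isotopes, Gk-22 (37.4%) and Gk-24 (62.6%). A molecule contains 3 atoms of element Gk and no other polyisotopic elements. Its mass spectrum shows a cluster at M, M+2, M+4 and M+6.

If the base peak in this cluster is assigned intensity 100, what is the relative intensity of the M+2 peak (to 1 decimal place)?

(0.374 + 0.626)^3 gives M 0.0523, M+2 0.2627, M+4 0.4397, M+6 0.2453; the largest is M+4.
P(M+4) = C(3,2) × 0.374^1 × 0.626^2 = 3 × 0.3740 × 0.391876 = 0.439685 (base)
P(M+2) = C(3,1) × 0.374^2 × 0.626^1 = 3 × 0.139876 × 0.6260 = 0.262687
Relative intensity = 0.262687 / 0.439685 × 100 = 59.7

59.7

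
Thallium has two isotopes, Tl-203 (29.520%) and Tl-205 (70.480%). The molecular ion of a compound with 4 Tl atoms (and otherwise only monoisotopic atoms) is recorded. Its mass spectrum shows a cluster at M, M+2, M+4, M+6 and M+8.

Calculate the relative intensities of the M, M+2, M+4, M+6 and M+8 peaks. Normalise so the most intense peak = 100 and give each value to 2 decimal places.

Each Tl atom is independently Tl-203 (p = 0.29520) or Tl-205 (q = 0.70480); the cluster is the binomial expansion (p + q)^4.
P(M) = 0.29520^4 = 0.007594
P(M+2) = 4 × 0.29520^3 × 0.70480^1 = 0.072523
P(M+4) = 6 × 0.29520^2 × 0.70480^2 = 0.259726
P(M+6) = 4 × 0.29520^1 × 0.70480^3 = 0.413403
P(M+8) = 0.70480^4 = 0.246754
The M+6 peak is largest (0.413403); scaling to 100 gives 1.84 : 17.54 : 62.83 : 100.00 : 59.69.

1.84 : 17.54 : 62.83 : 100.00 : 59.69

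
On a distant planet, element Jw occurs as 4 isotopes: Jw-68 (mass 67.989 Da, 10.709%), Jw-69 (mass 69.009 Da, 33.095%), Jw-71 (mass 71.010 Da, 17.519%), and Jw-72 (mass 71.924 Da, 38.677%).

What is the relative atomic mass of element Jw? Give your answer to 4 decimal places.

The abundance-weighted mean is 0.10709 × 67.989 + 0.33095 × 69.009 + 0.17519 × 71.010 + 0.38677 × 71.924
= 7.28094 + 22.83853 + 12.44024 + 27.81805 = 70.37776 Da

70.3778 Da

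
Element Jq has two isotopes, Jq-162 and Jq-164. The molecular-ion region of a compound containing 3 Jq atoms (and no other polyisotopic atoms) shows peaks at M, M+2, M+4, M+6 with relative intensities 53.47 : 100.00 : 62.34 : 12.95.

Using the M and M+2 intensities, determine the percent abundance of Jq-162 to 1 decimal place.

61.6%

Write p for the Jq-162 fraction. I(M+2)/I(M) = [C(3,1)·p^2·(1−p)] / p^3 = 3·(1−p)/p = 100.00/53.47 = 1.8702
(1−p)/p = 1.8702/3 = 0.6234  ⇒  p = 1/(1 + 0.6234) = 0.6160
Jq-162: 61.6%, Jq-164: 38.4%.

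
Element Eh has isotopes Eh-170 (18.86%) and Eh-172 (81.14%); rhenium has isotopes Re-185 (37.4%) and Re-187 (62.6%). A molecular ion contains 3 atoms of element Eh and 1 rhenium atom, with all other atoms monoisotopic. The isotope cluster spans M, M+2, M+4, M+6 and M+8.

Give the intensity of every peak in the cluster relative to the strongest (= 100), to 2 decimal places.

0.58 : 8.45 : 44.69 : 100.00 : 77.23

Element Eh pattern (n=3): 0.00670849 : 0.0865844 : 0.37250572 : 0.53420139
Rhenium pattern (n=1): 0.3740 : 0.6260
Convolve the two distributions (both contribute in 2-u steps):
  M: 0.00670849×0.3740 = 0.002509
  M+2: 0.00670849×0.6260 + 0.0865844×0.3740 = 0.036582
  M+4: 0.0865844×0.6260 + 0.37250572×0.3740 = 0.193519
  M+6: 0.37250572×0.6260 + 0.53420139×0.3740 = 0.432980
  M+8: 0.53420139×0.6260 = 0.334410
Scale to base peak (0.432980) = 100: 0.58 : 8.45 : 44.69 : 100.00 : 77.23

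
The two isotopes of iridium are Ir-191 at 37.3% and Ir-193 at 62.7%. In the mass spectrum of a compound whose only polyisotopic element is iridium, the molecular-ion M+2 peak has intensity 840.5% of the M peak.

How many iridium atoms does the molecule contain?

5

With n Ir atoms, P(M+2)/P(M) = C(n,1)·p^(n−1)q / p^n = n·q/p = n · 0.627/0.373.
n = 8.405 × 0.373/0.627 = 5.00 ≈ 5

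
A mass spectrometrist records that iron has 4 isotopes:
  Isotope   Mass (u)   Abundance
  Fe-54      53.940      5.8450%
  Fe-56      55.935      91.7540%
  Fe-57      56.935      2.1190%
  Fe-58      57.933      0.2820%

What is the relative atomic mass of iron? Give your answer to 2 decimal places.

Average mass = Σ (abundance × isotope mass) = 0.058450 × 53.940 + 0.917540 × 55.935 + 0.021190 × 56.935 + 0.002820 × 57.933
= 3.1528 + 51.3226 + 1.2065 + 0.1634 = 55.8453 u

55.85 u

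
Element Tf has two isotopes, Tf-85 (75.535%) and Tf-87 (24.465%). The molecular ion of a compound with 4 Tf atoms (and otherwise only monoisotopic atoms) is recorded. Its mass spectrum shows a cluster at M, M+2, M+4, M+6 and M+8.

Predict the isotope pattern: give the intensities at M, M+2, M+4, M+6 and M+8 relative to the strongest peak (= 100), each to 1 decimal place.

The 4 Tf atoms are independent, so intensities follow the terms of (0.75535 + 0.24465)^4.
P(M) = 0.75535^4 = 0.325531
P(M+2) = 4 × 0.75535^3 × 0.24465^1 = 0.421745
P(M+4) = 6 × 0.75535^2 × 0.24465^2 = 0.204898
P(M+6) = 4 × 0.75535^1 × 0.24465^3 = 0.044243
P(M+8) = 0.24465^4 = 0.003582
The M+2 peak is largest (0.421745); scaling to 100 gives 77.2 : 100.0 : 48.6 : 10.5 : 0.8.

77.2 : 100.0 : 48.6 : 10.5 : 0.8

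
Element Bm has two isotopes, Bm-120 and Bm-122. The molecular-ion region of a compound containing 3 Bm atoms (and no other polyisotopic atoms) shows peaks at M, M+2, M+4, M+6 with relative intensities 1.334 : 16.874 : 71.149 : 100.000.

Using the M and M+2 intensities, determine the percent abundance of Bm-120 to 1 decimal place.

19.2%

If p is the fraction of Bm that is Bm-120, then I(M+2)/I(M) = [C(3,1)·p^2·(1−p)] / p^3 = 3·(1−p)/p = 16.874/1.334 = 12.6492
(1−p)/p = 12.6492/3 = 4.2164  ⇒  p = 1/(1 + 4.2164) = 0.1917
Bm-120: 19.2%, Bm-122: 80.8%.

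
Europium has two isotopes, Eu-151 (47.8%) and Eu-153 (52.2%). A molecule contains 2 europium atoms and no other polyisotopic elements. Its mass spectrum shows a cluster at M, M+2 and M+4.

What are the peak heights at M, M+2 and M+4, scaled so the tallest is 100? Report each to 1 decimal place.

45.8 : 100.0 : 54.6

Expanding (0.478 + 0.522)^2:
P(M) = 0.478^2 = 0.228484
P(M+2) = 2 × 0.478^1 × 0.522^1 = 0.499032
P(M+4) = 0.522^2 = 0.272484
The M+2 peak is largest (0.499032); scaling to 100 gives 45.8 : 100.0 : 54.6.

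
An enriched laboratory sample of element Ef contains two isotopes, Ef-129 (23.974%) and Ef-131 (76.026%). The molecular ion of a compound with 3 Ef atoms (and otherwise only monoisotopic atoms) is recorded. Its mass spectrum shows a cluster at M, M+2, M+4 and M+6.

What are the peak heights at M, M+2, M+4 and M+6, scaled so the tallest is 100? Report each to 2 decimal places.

Expanding (0.23974 + 0.76026)^3:
P(M) = 0.23974^3 = 0.013779
P(M+2) = 3 × 0.23974^2 × 0.76026^1 = 0.131088
P(M+4) = 3 × 0.23974^1 × 0.76026^2 = 0.415706
P(M+6) = 0.76026^3 = 0.439427
The M+6 peak is largest (0.439427); scaling to 100 gives 3.14 : 29.83 : 94.60 : 100.00.

3.14 : 29.83 : 94.60 : 100.00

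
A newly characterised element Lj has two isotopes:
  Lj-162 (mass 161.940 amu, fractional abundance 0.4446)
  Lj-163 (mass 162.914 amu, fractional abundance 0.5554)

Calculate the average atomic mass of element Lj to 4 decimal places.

Weight each isotope mass by its fractional abundance: 0.4446 × 161.940 + 0.5554 × 162.914
= 71.99852 + 90.48244 = 162.48096 amu

162.4810 amu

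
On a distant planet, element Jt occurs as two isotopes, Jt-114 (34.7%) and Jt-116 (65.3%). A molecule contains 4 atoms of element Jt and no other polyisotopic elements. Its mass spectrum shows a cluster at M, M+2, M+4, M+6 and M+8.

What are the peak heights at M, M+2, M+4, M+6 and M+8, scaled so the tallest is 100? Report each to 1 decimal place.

3.8 : 28.2 : 79.7 : 100.0 : 47.0

Expanding (0.347 + 0.653)^4:
P(M) = 0.347^4 = 0.014498
P(M+2) = 4 × 0.347^3 × 0.653^1 = 0.109134
P(M+4) = 6 × 0.347^2 × 0.653^2 = 0.308061
P(M+6) = 4 × 0.347^1 × 0.653^3 = 0.386482
P(M+8) = 0.653^4 = 0.181825
The M+6 peak is largest (0.386482); scaling to 100 gives 3.8 : 28.2 : 79.7 : 100.0 : 47.0.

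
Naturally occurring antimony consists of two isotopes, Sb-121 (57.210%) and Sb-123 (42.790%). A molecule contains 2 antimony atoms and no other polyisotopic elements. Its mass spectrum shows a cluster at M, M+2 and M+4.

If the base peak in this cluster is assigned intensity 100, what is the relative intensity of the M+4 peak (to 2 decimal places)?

37.40

Term probabilities: M 0.3273, M+2 0.4896, M+4 0.1831. Base peak = M+2.
P(M+2) = C(2,1) × 0.57210^1 × 0.42790^1 = 2 × 0.5721 × 0.4279 = 0.489603 (base)
P(M+4) = C(2,2) × 0.57210^0 × 0.42790^2 = 1 × 1.0000 × 0.18309841 = 0.183098
Relative intensity = 0.183098 / 0.489603 × 100 = 37.40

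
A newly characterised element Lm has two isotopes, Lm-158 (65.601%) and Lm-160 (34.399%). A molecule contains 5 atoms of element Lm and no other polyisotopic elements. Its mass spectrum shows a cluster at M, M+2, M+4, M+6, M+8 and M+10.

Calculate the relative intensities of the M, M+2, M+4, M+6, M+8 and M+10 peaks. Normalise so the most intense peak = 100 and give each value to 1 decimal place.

36.4 : 95.4 : 100.0 : 52.4 : 13.7 : 1.4

Expanding (0.65601 + 0.34399)^5:
P(M) = 0.65601^5 = 0.121493
P(M+2) = 5 × 0.65601^4 × 0.34399^1 = 0.318535
P(M+4) = 10 × 0.65601^3 × 0.34399^2 = 0.334059
P(M+6) = 10 × 0.65601^2 × 0.34399^3 = 0.175169
P(M+8) = 5 × 0.65601^1 × 0.34399^4 = 0.045927
P(M+10) = 0.34399^5 = 0.004816
The M+4 peak is largest (0.334059); scaling to 100 gives 36.4 : 95.4 : 100.0 : 52.4 : 13.7 : 1.4.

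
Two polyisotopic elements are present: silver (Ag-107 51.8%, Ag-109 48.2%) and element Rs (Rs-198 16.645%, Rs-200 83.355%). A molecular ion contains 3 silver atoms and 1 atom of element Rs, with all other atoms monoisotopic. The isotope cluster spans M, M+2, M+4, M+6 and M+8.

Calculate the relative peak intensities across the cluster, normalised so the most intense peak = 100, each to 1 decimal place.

6.0 : 47.0 : 100.0 : 83.3 : 24.3

Silver pattern (n=3): 0.13899183 : 0.3879965 : 0.3610315 : 0.11198017
Element Rs pattern (n=1): 0.16645 : 0.83355
Convolve the two distributions (both contribute in 2-u steps):
  M: 0.13899183×0.16645 = 0.023135
  M+2: 0.13899183×0.83355 + 0.3879965×0.16645 = 0.180439
  M+4: 0.3879965×0.83355 + 0.3610315×0.16645 = 0.383508
  M+6: 0.3610315×0.83355 + 0.11198017×0.16645 = 0.319577
  M+8: 0.11198017×0.83355 = 0.093341
Scale to base peak (0.383508) = 100: 6.0 : 47.0 : 100.0 : 83.3 : 24.3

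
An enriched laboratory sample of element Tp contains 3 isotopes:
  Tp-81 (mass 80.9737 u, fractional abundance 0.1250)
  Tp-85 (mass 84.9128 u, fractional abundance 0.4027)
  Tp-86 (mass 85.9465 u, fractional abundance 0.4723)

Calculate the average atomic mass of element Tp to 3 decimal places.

84.909 u

Average mass = Σ (abundance × isotope mass) = 0.1250 × 80.9737 + 0.4027 × 84.9128 + 0.4723 × 85.9465
= 10.12171 + 34.19438 + 40.59253 = 84.90862 u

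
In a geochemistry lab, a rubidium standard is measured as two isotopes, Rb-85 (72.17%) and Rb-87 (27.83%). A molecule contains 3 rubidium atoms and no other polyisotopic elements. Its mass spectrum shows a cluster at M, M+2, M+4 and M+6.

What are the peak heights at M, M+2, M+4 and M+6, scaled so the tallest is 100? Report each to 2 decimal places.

86.44 : 100.00 : 38.56 : 4.96

Expanding (0.7217 + 0.2783)^3:
P(M) = 0.7217^3 = 0.375898
P(M+2) = 3 × 0.7217^2 × 0.2783^1 = 0.434858
P(M+4) = 3 × 0.7217^1 × 0.2783^2 = 0.167689
P(M+6) = 0.2783^3 = 0.021555
The M+2 peak is largest (0.434858); scaling to 100 gives 86.44 : 100.00 : 38.56 : 4.96.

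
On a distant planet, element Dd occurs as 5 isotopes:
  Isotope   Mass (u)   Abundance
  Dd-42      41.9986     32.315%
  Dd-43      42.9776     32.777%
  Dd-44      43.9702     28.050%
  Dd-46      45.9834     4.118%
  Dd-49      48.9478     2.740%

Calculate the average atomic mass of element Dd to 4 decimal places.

43.2270 u

Ar = Σ fᵢ·mᵢ = 0.32315 × 41.9986 + 0.32777 × 42.9776 + 0.28050 × 43.9702 + 0.04118 × 45.9834 + 0.02740 × 48.9478
= 13.57185 + 14.08677 + 12.33364 + 1.89360 + 1.34117 = 43.22703 u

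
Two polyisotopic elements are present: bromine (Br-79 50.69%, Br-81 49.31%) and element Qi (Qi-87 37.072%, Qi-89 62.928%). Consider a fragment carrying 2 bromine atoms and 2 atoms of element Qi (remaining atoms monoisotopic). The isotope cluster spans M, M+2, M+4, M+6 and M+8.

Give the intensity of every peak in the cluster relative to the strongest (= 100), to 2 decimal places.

Bromine pattern (n=2): 0.25694761 : 0.49990478 : 0.24314761
Element Qi pattern (n=2): 0.13743332 : 0.46657336 : 0.39599332
Convolve the two distributions (both contribute in 2-u steps):
  M: 0.25694761×0.13743332 = 0.035313
  M+2: 0.25694761×0.46657336 + 0.49990478×0.13743332 = 0.188588
  M+4: 0.25694761×0.39599332 + 0.49990478×0.46657336 + 0.24314761×0.13743332 = 0.368408
  M+6: 0.49990478×0.39599332 + 0.24314761×0.46657336 = 0.311405
  M+8: 0.24314761×0.39599332 = 0.096285
Scale to base peak (0.368408) = 100: 9.59 : 51.19 : 100.00 : 84.53 : 26.14

9.59 : 51.19 : 100.00 : 84.53 : 26.14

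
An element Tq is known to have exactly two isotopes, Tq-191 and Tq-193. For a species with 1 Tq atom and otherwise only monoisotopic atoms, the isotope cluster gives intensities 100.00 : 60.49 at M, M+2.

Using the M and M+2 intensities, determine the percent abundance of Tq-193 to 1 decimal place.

If p is the fraction of Tq that is Tq-191, then I(M+2)/I(M) = [C(1,1)·p^0·(1−p)] / p^1 = 1·(1−p)/p = 60.49/100.00 = 0.6049
(1−p)/p = 0.6049/1 = 0.6049  ⇒  p = 1/(1 + 0.6049) = 0.6231
Tq-191: 62.3%, Tq-193: 37.7%.

37.7%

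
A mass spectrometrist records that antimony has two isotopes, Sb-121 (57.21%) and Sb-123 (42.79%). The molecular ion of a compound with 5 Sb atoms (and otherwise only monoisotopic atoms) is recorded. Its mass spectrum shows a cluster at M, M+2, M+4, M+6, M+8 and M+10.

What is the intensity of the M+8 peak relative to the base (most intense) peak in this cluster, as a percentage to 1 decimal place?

28.0%

Binomial terms of (0.5721 + 0.4279)^5: M 0.0613, M+2 0.2292, M+4 0.3428, M+6 0.2564, M+8 0.0959, M+10 0.0143 → M+4 is the base peak.
P(M+4) = C(5,2) × 0.5721^3 × 0.4279^2 = 10 × 0.18724742 × 0.18309841 = 0.342847 (base)
P(M+8) = C(5,4) × 0.5721^1 × 0.4279^4 = 5 × 0.5721 × 0.03352503 = 0.095898
Relative intensity = 0.095898 / 0.342847 × 100 = 28.0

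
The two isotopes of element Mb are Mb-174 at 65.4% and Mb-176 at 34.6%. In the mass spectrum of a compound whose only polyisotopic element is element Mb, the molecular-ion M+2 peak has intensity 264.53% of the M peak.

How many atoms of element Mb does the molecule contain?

With n Mb atoms, P(M+2)/P(M) = C(n,1)·p^(n−1)q / p^n = n·q/p = n · 0.346/0.654.
n = 2.6453 × 0.654/0.346 = 5.00 ≈ 5

5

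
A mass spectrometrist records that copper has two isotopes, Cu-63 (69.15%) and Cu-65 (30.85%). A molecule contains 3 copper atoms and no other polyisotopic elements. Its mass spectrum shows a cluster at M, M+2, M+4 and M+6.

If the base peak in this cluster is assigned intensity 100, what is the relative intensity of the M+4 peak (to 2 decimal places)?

Binomial terms of (0.6915 + 0.3085)^3: M 0.3307, M+2 0.4425, M+4 0.1974, M+6 0.0294 → M+2 is the base peak.
P(M+2) = C(3,1) × 0.6915^2 × 0.3085^1 = 3 × 0.47817225 × 0.3085 = 0.442548 (base)
P(M+4) = C(3,2) × 0.6915^1 × 0.3085^2 = 3 × 0.6915 × 0.09517225 = 0.197435
Relative intensity = 0.197435 / 0.442548 × 100 = 44.61

44.61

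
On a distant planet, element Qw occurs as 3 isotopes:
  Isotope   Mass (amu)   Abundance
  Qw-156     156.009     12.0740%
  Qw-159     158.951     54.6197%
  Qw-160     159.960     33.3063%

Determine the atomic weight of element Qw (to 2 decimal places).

158.93 amu

Ar = Σ fᵢ·mᵢ = 0.120740 × 156.009 + 0.546197 × 158.951 + 0.333063 × 159.960
= 18.8365 + 86.8186 + 53.2768 = 158.9319 amu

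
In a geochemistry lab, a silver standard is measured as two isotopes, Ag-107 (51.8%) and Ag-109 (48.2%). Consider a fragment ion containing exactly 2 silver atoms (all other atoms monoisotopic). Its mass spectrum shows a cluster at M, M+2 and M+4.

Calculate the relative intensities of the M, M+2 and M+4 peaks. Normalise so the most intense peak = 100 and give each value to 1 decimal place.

53.7 : 100.0 : 46.5

The 2 Ag atoms are independent, so intensities follow the terms of (0.518 + 0.482)^2.
P(M) = 0.518^2 = 0.268324
P(M+2) = 2 × 0.518^1 × 0.482^1 = 0.499352
P(M+4) = 0.482^2 = 0.232324
The M+2 peak is largest (0.499352); scaling to 100 gives 53.7 : 100.0 : 46.5.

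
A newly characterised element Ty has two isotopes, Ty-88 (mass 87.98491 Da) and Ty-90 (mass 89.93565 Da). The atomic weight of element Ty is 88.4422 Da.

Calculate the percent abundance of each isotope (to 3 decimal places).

Let x be the fractional abundance of Ty-88; then Ty-90 has abundance 1 − x.
87.98491·x + 89.93565·(1 − x) = 88.4422
(87.98491 − 89.93565)·x = 88.4422 − 89.93565
x = -1.49345 / -1.95074 = 0.76558 → 76.558% Ty-88, 23.442% Ty-90.

Ty-88: 76.558%, Ty-90: 23.442%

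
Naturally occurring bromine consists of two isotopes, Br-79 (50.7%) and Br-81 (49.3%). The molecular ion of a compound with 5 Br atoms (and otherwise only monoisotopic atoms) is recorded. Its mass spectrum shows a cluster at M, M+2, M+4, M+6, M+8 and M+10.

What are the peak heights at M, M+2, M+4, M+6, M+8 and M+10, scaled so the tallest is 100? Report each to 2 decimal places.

Each Br atom is independently Br-79 (p = 0.507) or Br-81 (q = 0.493); the cluster is the binomial expansion (p + q)^5.
P(M) = 0.507^5 = 0.033500
P(M+2) = 5 × 0.507^4 × 0.493^1 = 0.162873
P(M+4) = 10 × 0.507^3 × 0.493^2 = 0.316751
P(M+6) = 10 × 0.507^2 × 0.493^3 = 0.308004
P(M+8) = 5 × 0.507^1 × 0.493^4 = 0.149750
P(M+10) = 0.493^5 = 0.029123
The M+4 peak is largest (0.316751); scaling to 100 gives 10.58 : 51.42 : 100.00 : 97.24 : 47.28 : 9.19.

10.58 : 51.42 : 100.00 : 97.24 : 47.28 : 9.19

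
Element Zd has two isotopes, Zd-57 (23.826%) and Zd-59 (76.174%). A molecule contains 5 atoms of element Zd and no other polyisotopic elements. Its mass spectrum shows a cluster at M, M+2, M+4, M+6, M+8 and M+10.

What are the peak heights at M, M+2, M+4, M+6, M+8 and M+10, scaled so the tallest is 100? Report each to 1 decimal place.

Each Zd atom is independently Zd-57 (p = 0.23826) or Zd-59 (q = 0.76174); the cluster is the binomial expansion (p + q)^5.
P(M) = 0.23826^5 = 0.000768
P(M+2) = 5 × 0.23826^4 × 0.76174^1 = 0.012274
P(M+4) = 10 × 0.23826^3 × 0.76174^2 = 0.078481
P(M+6) = 10 × 0.23826^2 × 0.76174^3 = 0.250913
P(M+8) = 5 × 0.23826^1 × 0.76174^4 = 0.401096
P(M+10) = 0.76174^5 = 0.256468
The M+8 peak is largest (0.401096); scaling to 100 gives 0.2 : 3.1 : 19.6 : 62.6 : 100.0 : 63.9.

0.2 : 3.1 : 19.6 : 62.6 : 100.0 : 63.9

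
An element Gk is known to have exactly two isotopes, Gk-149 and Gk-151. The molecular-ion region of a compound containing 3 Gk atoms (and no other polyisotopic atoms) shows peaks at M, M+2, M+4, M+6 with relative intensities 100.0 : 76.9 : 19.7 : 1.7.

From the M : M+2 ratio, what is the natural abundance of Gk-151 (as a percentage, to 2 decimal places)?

Let p = fractional abundance of Gk-149. I(M+2)/I(M) = [C(3,1)·p^2·(1−p)] / p^3 = 3·(1−p)/p = 76.9/100.0 = 0.7690
(1−p)/p = 0.7690/3 = 0.2563  ⇒  p = 1/(1 + 0.2563) = 0.7960
Gk-149: 79.60%, Gk-151: 20.40%.

20.40%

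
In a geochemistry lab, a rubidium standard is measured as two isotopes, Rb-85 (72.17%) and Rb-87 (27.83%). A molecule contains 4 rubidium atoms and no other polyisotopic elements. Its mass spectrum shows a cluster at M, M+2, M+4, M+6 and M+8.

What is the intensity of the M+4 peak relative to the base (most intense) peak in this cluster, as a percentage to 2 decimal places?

Term probabilities: M 0.2713, M+2 0.4184, M+4 0.2420, M+6 0.0622, M+8 0.0060. Base peak = M+2.
P(M+2) = C(4,1) × 0.7217^3 × 0.2783^1 = 4 × 0.37589809 × 0.2783 = 0.418450 (base)
P(M+4) = C(4,2) × 0.7217^2 × 0.2783^2 = 6 × 0.52085089 × 0.07745089 = 0.242042
Relative intensity = 0.242042 / 0.418450 × 100 = 57.84

57.84%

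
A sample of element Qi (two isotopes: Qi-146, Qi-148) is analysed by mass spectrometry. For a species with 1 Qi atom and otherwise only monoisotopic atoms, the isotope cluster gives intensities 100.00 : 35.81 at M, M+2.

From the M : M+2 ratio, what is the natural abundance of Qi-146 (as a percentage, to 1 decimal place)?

Write p for the Qi-146 fraction. I(M+2)/I(M) = [C(1,1)·p^0·(1−p)] / p^1 = 1·(1−p)/p = 35.81/100.00 = 0.3581
(1−p)/p = 0.3581/1 = 0.3581  ⇒  p = 1/(1 + 0.3581) = 0.7363
Qi-146: 73.6%, Qi-148: 26.4%.

73.6%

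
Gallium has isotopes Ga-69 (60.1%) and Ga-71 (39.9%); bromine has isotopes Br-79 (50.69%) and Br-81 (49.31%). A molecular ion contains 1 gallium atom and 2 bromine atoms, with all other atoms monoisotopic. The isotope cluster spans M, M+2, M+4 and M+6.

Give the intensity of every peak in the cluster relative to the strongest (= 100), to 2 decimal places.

Gallium pattern (n=1): 0.6010 : 0.3990
Bromine pattern (n=2): 0.25694761 : 0.49990478 : 0.24314761
Convolve the two distributions (both contribute in 2-u steps):
  M: 0.6010×0.25694761 = 0.154426
  M+2: 0.6010×0.49990478 + 0.3990×0.25694761 = 0.402965
  M+4: 0.6010×0.24314761 + 0.3990×0.49990478 = 0.345594
  M+6: 0.3990×0.24314761 = 0.097016
Scale to base peak (0.402965) = 100: 38.32 : 100.00 : 85.76 : 24.08

38.32 : 100.00 : 85.76 : 24.08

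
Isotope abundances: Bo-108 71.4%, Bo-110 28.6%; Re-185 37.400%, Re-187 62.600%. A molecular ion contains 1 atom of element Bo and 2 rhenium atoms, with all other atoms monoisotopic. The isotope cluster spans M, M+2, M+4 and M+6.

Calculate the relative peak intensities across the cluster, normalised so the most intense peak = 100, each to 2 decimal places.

24.14 : 90.48 : 100.00 : 27.09

Element Bo pattern (n=1): 0.7140 : 0.2860
Rhenium pattern (n=2): 0.139876 : 0.468248 : 0.391876
Convolve the two distributions (both contribute in 2-u steps):
  M: 0.7140×0.139876 = 0.099871
  M+2: 0.7140×0.468248 + 0.2860×0.139876 = 0.374334
  M+4: 0.7140×0.391876 + 0.2860×0.468248 = 0.413718
  M+6: 0.2860×0.391876 = 0.112077
Scale to base peak (0.413718) = 100: 24.14 : 90.48 : 100.00 : 27.09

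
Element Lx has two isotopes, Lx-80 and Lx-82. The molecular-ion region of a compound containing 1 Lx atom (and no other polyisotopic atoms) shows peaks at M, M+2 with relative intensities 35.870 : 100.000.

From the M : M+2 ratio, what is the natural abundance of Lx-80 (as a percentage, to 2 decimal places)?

26.40%

Write p for the Lx-80 fraction. I(M+2)/I(M) = [C(1,1)·p^0·(1−p)] / p^1 = 1·(1−p)/p = 100.000/35.870 = 2.7878
(1−p)/p = 2.7878/1 = 2.7878  ⇒  p = 1/(1 + 2.7878) = 0.2640
Lx-80: 26.40%, Lx-82: 73.60%.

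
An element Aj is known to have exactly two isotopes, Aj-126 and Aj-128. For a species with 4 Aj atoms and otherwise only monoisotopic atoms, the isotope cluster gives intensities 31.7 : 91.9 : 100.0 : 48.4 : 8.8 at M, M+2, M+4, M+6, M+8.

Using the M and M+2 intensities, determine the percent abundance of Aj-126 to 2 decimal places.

Let p = fractional abundance of Aj-126. I(M+2)/I(M) = [C(4,1)·p^3·(1−p)] / p^4 = 4·(1−p)/p = 91.9/31.7 = 2.8991
(1−p)/p = 2.8991/4 = 0.7248  ⇒  p = 1/(1 + 0.7248) = 0.5798
Aj-126: 57.98%, Aj-128: 42.02%.

57.98%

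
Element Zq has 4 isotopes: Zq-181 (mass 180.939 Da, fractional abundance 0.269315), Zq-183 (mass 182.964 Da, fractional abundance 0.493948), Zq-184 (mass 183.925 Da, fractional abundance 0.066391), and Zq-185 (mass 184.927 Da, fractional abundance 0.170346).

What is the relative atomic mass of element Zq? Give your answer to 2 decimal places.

182.82 Da

Average mass = Σ (abundance × isotope mass) = 0.269315 × 180.939 + 0.493948 × 182.964 + 0.066391 × 183.925 + 0.170346 × 184.927
= 48.7296 + 90.3747 + 12.2110 + 31.5016 = 182.8169 Da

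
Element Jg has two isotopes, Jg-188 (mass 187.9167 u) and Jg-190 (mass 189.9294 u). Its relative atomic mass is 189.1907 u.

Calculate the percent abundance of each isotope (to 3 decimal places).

With x = fraction of Jg-188 (so Jg-190 is 1 − x):
187.9167·x + 189.9294·(1 − x) = 189.1907
(187.9167 − 189.9294)·x = 189.1907 − 189.9294
x = -0.7387 / -2.0127 = 0.36702 → 36.702% Jg-188, 63.298% Jg-190.

Jg-188: 36.702%, Jg-190: 63.298%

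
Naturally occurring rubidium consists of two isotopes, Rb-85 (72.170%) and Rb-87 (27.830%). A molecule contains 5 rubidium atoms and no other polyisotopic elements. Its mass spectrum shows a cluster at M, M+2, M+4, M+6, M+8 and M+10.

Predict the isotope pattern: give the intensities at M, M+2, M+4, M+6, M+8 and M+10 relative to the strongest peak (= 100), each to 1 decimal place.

The 5 Rb atoms are independent, so intensities follow the terms of (0.72170 + 0.27830)^5.
P(M) = 0.72170^5 = 0.195787
P(M+2) = 5 × 0.72170^4 × 0.27830^1 = 0.377494
P(M+4) = 10 × 0.72170^3 × 0.27830^2 = 0.291136
P(M+6) = 10 × 0.72170^2 × 0.27830^3 = 0.112267
P(M+8) = 5 × 0.72170^1 × 0.27830^4 = 0.021646
P(M+10) = 0.27830^5 = 0.001669
The M+2 peak is largest (0.377494); scaling to 100 gives 51.9 : 100.0 : 77.1 : 29.7 : 5.7 : 0.4.

51.9 : 100.0 : 77.1 : 29.7 : 5.7 : 0.4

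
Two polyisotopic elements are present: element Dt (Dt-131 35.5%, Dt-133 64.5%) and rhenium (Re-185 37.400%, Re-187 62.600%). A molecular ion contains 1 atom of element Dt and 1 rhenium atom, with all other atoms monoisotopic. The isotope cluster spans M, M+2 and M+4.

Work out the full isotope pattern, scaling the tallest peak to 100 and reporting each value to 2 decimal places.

28.65 : 100.00 : 87.12

Element Dt pattern (n=1): 0.3550 : 0.6450
Rhenium pattern (n=1): 0.3740 : 0.6260
Convolve the two distributions (both contribute in 2-u steps):
  M: 0.3550×0.3740 = 0.132770
  M+2: 0.3550×0.6260 + 0.6450×0.3740 = 0.463460
  M+4: 0.6450×0.6260 = 0.403770
Scale to base peak (0.463460) = 100: 28.65 : 100.00 : 87.12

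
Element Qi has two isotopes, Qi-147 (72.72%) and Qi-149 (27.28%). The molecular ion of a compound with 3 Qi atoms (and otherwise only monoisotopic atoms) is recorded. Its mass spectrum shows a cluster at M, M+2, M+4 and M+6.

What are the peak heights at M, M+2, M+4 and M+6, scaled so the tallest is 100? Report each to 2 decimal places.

88.86 : 100.00 : 37.51 : 4.69

Each Qi atom is independently Qi-147 (p = 0.7272) or Qi-149 (q = 0.2728); the cluster is the binomial expansion (p + q)^3.
P(M) = 0.7272^3 = 0.384558
P(M+2) = 3 × 0.7272^2 × 0.2728^1 = 0.432786
P(M+4) = 3 × 0.7272^1 × 0.2728^2 = 0.162354
P(M+6) = 0.2728^3 = 0.020302
The M+2 peak is largest (0.432786); scaling to 100 gives 88.86 : 100.00 : 37.51 : 4.69.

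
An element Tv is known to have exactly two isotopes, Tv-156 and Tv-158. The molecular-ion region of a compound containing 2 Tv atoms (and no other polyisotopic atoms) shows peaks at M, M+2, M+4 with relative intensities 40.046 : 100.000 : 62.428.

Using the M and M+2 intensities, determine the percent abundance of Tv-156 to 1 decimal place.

Let p = fractional abundance of Tv-156. I(M+2)/I(M) = [C(2,1)·p^1·(1−p)] / p^2 = 2·(1−p)/p = 100.000/40.046 = 2.4971
(1−p)/p = 2.4971/2 = 1.2486  ⇒  p = 1/(1 + 1.2486) = 0.4447
Tv-156: 44.5%, Tv-158: 55.5%.

44.5%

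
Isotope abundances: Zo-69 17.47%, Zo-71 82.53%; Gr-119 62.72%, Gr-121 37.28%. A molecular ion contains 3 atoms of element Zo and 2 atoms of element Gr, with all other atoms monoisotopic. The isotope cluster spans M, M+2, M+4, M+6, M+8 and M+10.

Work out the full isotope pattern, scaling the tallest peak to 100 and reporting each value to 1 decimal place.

0.5 : 8.1 : 44.3 : 100.0 : 78.4 : 19.6

Element Zo pattern (n=3): 0.00533186 : 0.07556469 : 0.35697504 : 0.56212841
Element Gr pattern (n=2): 0.39337984 : 0.46764032 : 0.13897984
Convolve the two distributions (both contribute in 2-u steps):
  M: 0.00533186×0.39337984 = 0.002097
  M+2: 0.00533186×0.46764032 + 0.07556469×0.39337984 = 0.032219
  M+4: 0.00533186×0.13897984 + 0.07556469×0.46764032 + 0.35697504×0.39337984 = 0.176505
  M+6: 0.07556469×0.13897984 + 0.35697504×0.46764032 + 0.56212841×0.39337984 = 0.398568
  M+8: 0.35697504×0.13897984 + 0.56212841×0.46764032 = 0.312486
  M+10: 0.56212841×0.13897984 = 0.078125
Scale to base peak (0.398568) = 100: 0.5 : 8.1 : 44.3 : 100.0 : 78.4 : 19.6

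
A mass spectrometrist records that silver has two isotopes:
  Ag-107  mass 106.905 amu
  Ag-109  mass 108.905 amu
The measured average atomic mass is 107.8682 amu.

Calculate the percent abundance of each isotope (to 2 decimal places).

Writing the weighted mean with unknown fraction x of Ag-107:
106.905·x + 108.905·(1 − x) = 107.8682
(106.905 − 108.905)·x = 107.8682 − 108.905
x = -1.0368 / -2.000 = 0.51840 → 51.84% Ag-107, 48.16% Ag-109.

Ag-107: 51.84%, Ag-109: 48.16%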